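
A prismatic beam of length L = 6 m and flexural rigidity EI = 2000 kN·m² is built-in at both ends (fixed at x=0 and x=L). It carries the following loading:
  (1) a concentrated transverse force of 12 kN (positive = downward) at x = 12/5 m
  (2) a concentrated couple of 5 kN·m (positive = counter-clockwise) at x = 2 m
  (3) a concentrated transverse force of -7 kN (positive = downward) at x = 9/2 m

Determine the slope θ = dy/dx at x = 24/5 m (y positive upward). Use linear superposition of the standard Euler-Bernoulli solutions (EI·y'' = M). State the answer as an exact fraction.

Load 1 — point force P=12 kN at a=12/5 m (b=L-a=18/5):
  θ_1 = Pa²(L-x)(2bL-(3b+a)(L-x))/(2L³EI)  [x>a] = 12·(12/5)²·(6-(24/5))·(2·(18/5)·6-(3·(18/5)+(12/5))·(6-(24/5)))/(2·6³·2000) = 1026/390625 rad
Load 2 — applied couple M₀=5 kN·m at a=2 m (b=L-a=4):
  θ_2 = (R_Ax²/2 - M_Ax - M₀(x-a))/EI  [x>a] with R_A=10/9, M_A=0 = ((10/9)·(24/5)²/2 - 0·(24/5) - 5·((24/5)-2))/2000 = -3/5000 rad
Load 3 — point force P=-7 kN at a=9/2 m (b=L-a=3/2):
  θ_3 = Pa²(L-x)(2bL-(3b+a)(L-x))/(2L³EI)  [x>a] = (-7)·(9/2)²·(6-(24/5))·(2·(3/2)·6-(3·(3/2)+(9/2))·(6-(24/5)))/(2·6³·2000) = -567/400000 rad
Superposition: θ = Σ θ_i = 30453/50000000 rad ≈ 0.000609 rad

θ(24/5) = 30453/50000000 rad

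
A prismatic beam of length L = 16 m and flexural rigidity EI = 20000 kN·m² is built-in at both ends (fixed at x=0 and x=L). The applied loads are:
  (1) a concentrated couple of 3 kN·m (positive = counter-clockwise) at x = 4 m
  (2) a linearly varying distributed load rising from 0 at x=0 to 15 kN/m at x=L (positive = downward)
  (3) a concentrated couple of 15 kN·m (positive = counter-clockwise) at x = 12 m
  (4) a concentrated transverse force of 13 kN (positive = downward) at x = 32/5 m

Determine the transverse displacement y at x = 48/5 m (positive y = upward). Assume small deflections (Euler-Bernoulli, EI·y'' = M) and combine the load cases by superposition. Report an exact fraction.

Load 1 — applied couple M₀=3 kN·m at a=4 m (b=L-a=12):
  y_1 = (R_Ax³/6 - M_Ax²/2 - M₀(x-a)²/2)/EI  [x>a] with R_A=27/128, M_A=-9/16 = ((27/128)·(48/5)³/6 - (-9/16)·(48/5)²/2 - 3·((48/5)-4)²/2)/20000 = 39/78125 m
Load 2 — triangular load w₀=15 kN/m (0→w₀ over full span):
  y_2 = -w₀x²(L-x)²(x+2L)/(120LEI) = -15·(48/5)²·(16-(48/5))²·((48/5)+2·16)/(120·16·20000) = -119808/1953125 m
Load 3 — applied couple M₀=15 kN·m at a=12 m (b=L-a=4):
  y_3 = (R_Ax³/6 - M_Ax²/2)/EI  [x≤a] with R_A=135/128, M_A=75/16 = ((135/128)·(48/5)³/6 - (75/16)·(48/5)²/2)/20000 = -189/62500 m
Load 4 — point force P=13 kN at a=32/5 m (b=L-a=48/5):
  y_4 = -Pa²(L-x)²(3bL-(3b+a)(L-x))/(6L³EI)  [x>a] = -13·(32/5)²·(16-(48/5))²·(3·(48/5)·16-(3·(48/5)+(32/5))·(16-(48/5)))/(6·16³·20000) = -306176/29296875 m
Superposition: y = Σ y_i = -8709059/117187500 m ≈ -0.074317 m

y(48/5) = -8709059/117187500 m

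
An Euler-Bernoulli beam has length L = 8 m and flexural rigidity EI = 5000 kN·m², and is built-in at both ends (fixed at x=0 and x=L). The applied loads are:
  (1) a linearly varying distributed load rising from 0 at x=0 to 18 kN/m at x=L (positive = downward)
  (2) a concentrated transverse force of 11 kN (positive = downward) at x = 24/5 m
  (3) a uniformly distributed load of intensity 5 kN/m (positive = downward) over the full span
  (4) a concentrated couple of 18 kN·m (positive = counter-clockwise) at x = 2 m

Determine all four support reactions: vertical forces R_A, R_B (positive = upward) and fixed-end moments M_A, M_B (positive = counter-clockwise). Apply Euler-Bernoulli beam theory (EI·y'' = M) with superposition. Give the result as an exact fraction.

Load 1 — triangular load w₀=18 kN/m (0→w₀ over full span):
  R_A = 3w₀L/20 = 3·18·8/20 = 108/5 kN
  M_A = w₀L²/30 = 18·8²/30 = 192/5 kN·m
  R_B = 7w₀L/20 = 7·18·8/20 = 252/5 kN
  M_B = -w₀L²/20 = -18·8²/20 = -288/5 kN·m
Load 2 — point force P=11 kN at a=24/5 m (b=L-a=16/5):
  R_A = Pb²(3a+b)/L³ = 11·(16/5)²·(3·(24/5)+(16/5))/8³ = 484/125 kN
  M_A = Pab²/L² = 11·(24/5)·(16/5)²/8² = 1056/125 kN·m
  R_B = Pa²(a+3b)/L³ = 11·(24/5)²·((24/5)+3·(16/5))/8³ = 891/125 kN
  M_B = -Pa²b/L² = -11·(24/5)²·(16/5)/8² = -1584/125 kN·m
Load 3 — uniform load w=5 kN/m over full span:
  R_A = wL/2 = 5·8/2 = 20 kN
  M_A = wL²/12 = 5·8²/12 = 80/3 kN·m
  R_B = wL/2 = 5·8/2 = 20 kN
  M_B = -wL²/12 = -5·8²/12 = -80/3 kN·m
Load 4 — applied couple M₀=18 kN·m at a=2 m (b=L-a=6):
  R_A = 6M₀ab/L³ = 6·18·2·6/8³ = 81/32 kN
  M_A = M₀b(2a-b)/L² = 18·6·(2·2-6)/8² = -27/8 kN·m
  R_B = -6M₀ab/L³ = -6·18·2·6/8³ = -81/32 kN
  M_B = M₀a(2b-a)/L² = 18·2·(2·6-2)/8² = 45/8 kN·m
Superposition: R_A = 192013/4000 kN, M_A = 210419/3000 kN·m, R_B = 299987/4000 kN, M_B = -273941/3000 kN·m

R_A = 192013/4000 kN, M_A = 210419/3000 kN·m, R_B = 299987/4000 kN, M_B = -273941/3000 kN·m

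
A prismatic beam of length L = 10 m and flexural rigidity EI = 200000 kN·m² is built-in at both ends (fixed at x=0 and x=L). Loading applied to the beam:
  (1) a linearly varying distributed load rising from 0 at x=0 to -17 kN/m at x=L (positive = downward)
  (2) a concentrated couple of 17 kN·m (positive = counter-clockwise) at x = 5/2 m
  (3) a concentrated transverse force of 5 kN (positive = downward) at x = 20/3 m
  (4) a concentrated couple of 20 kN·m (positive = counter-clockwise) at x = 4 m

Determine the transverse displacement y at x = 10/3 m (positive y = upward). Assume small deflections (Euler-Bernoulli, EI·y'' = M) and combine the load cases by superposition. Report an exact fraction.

y(10/3) = 156343/174960000 m

Load 1 — triangular load w₀=-17 kN/m (0→w₀ over full span):
  y_1 = -w₀x²(L-x)²(x+2L)/(120LEI) = -(-17)·(10/3)²·(10-(10/3))²·((10/3)+2·10)/(120·10·200000) = 119/145800 m
Load 2 — applied couple M₀=17 kN·m at a=5/2 m (b=L-a=15/2):
  y_2 = (R_Ax³/6 - M_Ax²/2 - M₀(x-a)²/2)/EI  [x>a] with R_A=153/80, M_A=-51/16 = ((153/80)·(10/3)³/6 - (-51/16)·(10/3)²/2 - 17·((10/3)-(5/2))²/2)/200000 = 17/144000 m
Load 3 — point force P=5 kN at a=20/3 m (b=L-a=10/3):
  y_3 = -Pb²x²(3aL-(3a+b)x)/(6L³EI)  [x≤a] = -5·(10/3)²·(10/3)²·(3·(20/3)·10-(3·(20/3)+(10/3))·(10/3))/(6·10³·200000) = -11/174960 m
Load 4 — applied couple M₀=20 kN·m at a=4 m (b=L-a=6):
  y_4 = (R_Ax³/6 - M_Ax²/2)/EI  [x≤a] with R_A=72/25, M_A=12/5 = ((72/25)·(10/3)³/6 - (12/5)·(10/3)²/2)/200000 = 1/45000 m
Superposition: y = Σ y_i = 156343/174960000 m ≈ 0.000894 m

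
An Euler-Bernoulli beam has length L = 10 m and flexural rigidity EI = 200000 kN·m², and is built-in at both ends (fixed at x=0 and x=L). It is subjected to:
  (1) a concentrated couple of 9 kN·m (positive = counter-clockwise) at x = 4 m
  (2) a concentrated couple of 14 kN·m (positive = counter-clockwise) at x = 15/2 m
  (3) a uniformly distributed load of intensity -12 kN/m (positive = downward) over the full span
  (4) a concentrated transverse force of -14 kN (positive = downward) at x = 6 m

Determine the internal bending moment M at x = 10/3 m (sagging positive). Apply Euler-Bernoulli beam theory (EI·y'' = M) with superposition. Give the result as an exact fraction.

Load 1 — applied couple M₀=9 kN·m at a=4 m (b=L-a=6):
  M_1 = R_Ax - M_A  [x≤a] with R_A=162/125, M_A=27/25 = (162/125)·(10/3) - (27/25) = 81/25 kN·m
Load 2 — applied couple M₀=14 kN·m at a=15/2 m (b=L-a=5/2):
  M_2 = R_Ax - M_A  [x≤a] with R_A=63/40, M_A=35/8 = (63/40)·(10/3) - (35/8) = 7/8 kN·m
Load 3 — uniform load w=-12 kN/m over full span:
  M_3 = wLx/2 - wL²/12 - wx²/2 = (-12)·10·(10/3)/2 - (-12)·10²/12 - (-12)·(10/3)²/2 = -100/3 kN·m
Load 4 — point force P=-14 kN at a=6 m (b=L-a=4):
  M_4 = Pb²(3a+b)x/L³ - Pab²/L²  [x≤a] = (-14)·4²·(3·6+4)·(10/3)/10³ - (-14)·6·4²/10² = -224/75 kN·m
Superposition: M = Σ M_i = -6441/200 kN·m ≈ -32.205000 kN·m

M(10/3) = -6441/200 kN·m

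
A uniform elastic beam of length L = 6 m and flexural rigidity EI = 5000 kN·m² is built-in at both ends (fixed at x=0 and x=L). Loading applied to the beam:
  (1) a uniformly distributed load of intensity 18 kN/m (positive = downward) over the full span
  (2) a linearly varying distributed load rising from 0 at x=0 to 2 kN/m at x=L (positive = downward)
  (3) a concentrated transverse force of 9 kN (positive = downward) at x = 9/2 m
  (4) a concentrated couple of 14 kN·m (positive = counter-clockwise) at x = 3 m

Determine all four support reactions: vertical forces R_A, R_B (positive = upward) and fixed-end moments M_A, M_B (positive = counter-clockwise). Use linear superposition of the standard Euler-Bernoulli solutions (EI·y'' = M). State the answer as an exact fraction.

R_A = 9713/160 kN, M_A = 9989/160 kN·m, R_B = 9967/160 kN, M_B = -9871/160 kN·m

Load 1 — uniform load w=18 kN/m over full span:
  R_A = wL/2 = 18·6/2 = 54 kN
  M_A = wL²/12 = 18·6²/12 = 54 kN·m
  R_B = wL/2 = 18·6/2 = 54 kN
  M_B = -wL²/12 = -18·6²/12 = -54 kN·m
Load 2 — triangular load w₀=2 kN/m (0→w₀ over full span):
  R_A = 3w₀L/20 = 3·2·6/20 = 9/5 kN
  M_A = w₀L²/30 = 2·6²/30 = 12/5 kN·m
  R_B = 7w₀L/20 = 7·2·6/20 = 21/5 kN
  M_B = -w₀L²/20 = -2·6²/20 = -18/5 kN·m
Load 3 — point force P=9 kN at a=9/2 m (b=L-a=3/2):
  R_A = Pb²(3a+b)/L³ = 9·(3/2)²·(3·(9/2)+(3/2))/6³ = 45/32 kN
  M_A = Pab²/L² = 9·(9/2)·(3/2)²/6² = 81/32 kN·m
  R_B = Pa²(a+3b)/L³ = 9·(9/2)²·((9/2)+3·(3/2))/6³ = 243/32 kN
  M_B = -Pa²b/L² = -9·(9/2)²·(3/2)/6² = -243/32 kN·m
Load 4 — applied couple M₀=14 kN·m at a=3 m (b=L-a=3):
  R_A = 6M₀ab/L³ = 6·14·3·3/6³ = 7/2 kN
  M_A = M₀b(2a-b)/L² = 14·3·(2·3-3)/6² = 7/2 kN·m
  R_B = -6M₀ab/L³ = -6·14·3·3/6³ = -7/2 kN
  M_B = M₀a(2b-a)/L² = 14·3·(2·3-3)/6² = 7/2 kN·m
Superposition: R_A = 9713/160 kN, M_A = 9989/160 kN·m, R_B = 9967/160 kN, M_B = -9871/160 kN·m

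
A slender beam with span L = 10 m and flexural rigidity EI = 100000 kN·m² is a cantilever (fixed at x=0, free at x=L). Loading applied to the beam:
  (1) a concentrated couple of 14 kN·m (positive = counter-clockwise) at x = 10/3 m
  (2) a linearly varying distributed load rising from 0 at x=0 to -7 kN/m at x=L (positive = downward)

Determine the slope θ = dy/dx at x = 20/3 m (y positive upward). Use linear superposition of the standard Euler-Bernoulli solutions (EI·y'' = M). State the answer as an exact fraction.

θ(20/3) = 10717/1215000 rad

Load 1 — applied couple M₀=14 kN·m at a=10/3 m (b=L-a=20/3):
  θ_1 = M₀a/EI  [x>a] = 14·(10/3)/100000 = 7/15000 rad
Load 2 — triangular load w₀=-7 kN/m (0→w₀ over full span):
  θ_2 = (w₀Lx²/4-w₀L²x/3-w₀x⁴/(24L))/EI = ((-7)·10·(20/3)²/4-(-7)·10²·(20/3)/3-(-7)·(20/3)⁴/(24·10))/100000 = 203/24300 rad
Superposition: θ = Σ θ_i = 10717/1215000 rad ≈ 0.008821 rad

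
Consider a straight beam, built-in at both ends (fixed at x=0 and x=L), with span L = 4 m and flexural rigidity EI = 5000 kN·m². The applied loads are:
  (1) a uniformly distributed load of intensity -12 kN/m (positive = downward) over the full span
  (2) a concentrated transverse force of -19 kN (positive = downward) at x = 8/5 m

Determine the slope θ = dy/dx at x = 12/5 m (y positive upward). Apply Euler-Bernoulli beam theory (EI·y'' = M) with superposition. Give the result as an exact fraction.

θ(12/5) = -2416/1953125 rad

Load 1 — uniform load w=-12 kN/m over full span:
  θ_1 = -wx(L-x)(L-2x)/(12EI) = -(-12)·(12/5)·(4-(12/5))·(4-2·(12/5))/(12·5000) = -48/78125 rad
Load 2 — point force P=-19 kN at a=8/5 m (b=L-a=12/5):
  θ_2 = Pa²(L-x)(2bL-(3b+a)(L-x))/(2L³EI)  [x>a] = (-19)·(8/5)²·(4-(12/5))·(2·(12/5)·4-(3·(12/5)+(8/5))·(4-(12/5)))/(2·4³·5000) = -1216/1953125 rad
Superposition: θ = Σ θ_i = -2416/1953125 rad ≈ -0.001237 rad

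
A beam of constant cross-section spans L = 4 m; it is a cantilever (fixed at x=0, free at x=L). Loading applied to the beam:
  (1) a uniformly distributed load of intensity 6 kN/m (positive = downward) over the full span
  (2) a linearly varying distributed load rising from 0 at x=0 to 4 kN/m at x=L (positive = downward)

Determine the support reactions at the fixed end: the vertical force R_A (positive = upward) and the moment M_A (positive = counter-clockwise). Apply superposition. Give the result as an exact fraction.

Load 1 — uniform load w=6 kN/m over full span:
  R_A = wL = 6·4 = 24 kN
  M_A = wL²/2 = 6·4²/2 = 48 kN·m
Load 2 — triangular load w₀=4 kN/m (0→w₀ over full span):
  R_A = w₀L/2 = 4·4/2 = 8 kN
  M_A = w₀L²/3 = 4·4²/3 = 64/3 kN·m
Superposition: R_A = 32 kN, M_A = 208/3 kN·m

R_A = 32 kN, M_A = 208/3 kN·m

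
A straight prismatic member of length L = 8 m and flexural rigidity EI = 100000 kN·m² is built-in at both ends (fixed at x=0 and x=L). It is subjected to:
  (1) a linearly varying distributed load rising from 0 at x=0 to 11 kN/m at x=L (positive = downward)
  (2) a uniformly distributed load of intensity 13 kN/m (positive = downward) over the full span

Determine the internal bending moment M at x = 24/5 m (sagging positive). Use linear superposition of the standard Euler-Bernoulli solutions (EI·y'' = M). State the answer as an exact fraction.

Load 1 — triangular load w₀=11 kN/m (0→w₀ over full span):
  M_1 = 3w₀Lx/20 - w₀L²/30 - w₀x³/(6L) = 3·11·8·(24/5)/20 - 11·8²/30 - 11·(24/5)³/(6·8) = 5456/375 kN·m
Load 2 — uniform load w=13 kN/m over full span:
  M_2 = wLx/2 - wL²/12 - wx²/2 = 13·8·(24/5)/2 - 13·8²/12 - 13·(24/5)²/2 = 2288/75 kN·m
Superposition: M = Σ M_i = 5632/125 kN·m ≈ 45.056000 kN·m

M(24/5) = 5632/125 kN·m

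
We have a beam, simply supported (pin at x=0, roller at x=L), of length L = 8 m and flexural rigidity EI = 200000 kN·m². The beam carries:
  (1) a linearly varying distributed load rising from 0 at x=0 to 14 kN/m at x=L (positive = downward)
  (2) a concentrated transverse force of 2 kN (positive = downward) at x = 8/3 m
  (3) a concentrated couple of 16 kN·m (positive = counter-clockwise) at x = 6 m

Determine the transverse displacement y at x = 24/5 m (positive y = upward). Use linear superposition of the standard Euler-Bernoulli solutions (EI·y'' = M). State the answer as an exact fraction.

y(24/5) = -16810289/7910156250 m

Load 1 — triangular load w₀=14 kN/m (0→w₀ over full span):
  y_1 = -w₀x(7L⁴-10L²x²+3x⁴)/(360LEI) = -14·(24/5)·(7·8⁴-10·8²·(24/5)²+3·(24/5)⁴)/(360·8·200000) = -265216/146484375 m
Load 2 — point force P=2 kN at a=8/3 m (b=L-a=16/3):
  y_2 = -Pa(L-x)(2Lx-a²-x²)/(6LEI)  [x>a] = -2·(8/3)·(8-(24/5))·(2·8·(24/5)-(8/3)²-(24/5)²)/(6·8·200000) = -2624/31640625 m
Load 3 — applied couple M₀=16 kN·m at a=6 m (b=L-a=2):
  y_3 = (M₀x³/(6L)+C₁x)/EI  [x≤a] with C₁=M₀(3b²-L²)/(6L)=-52/3 = (16·(24/5)³/(6·8)+(-52/3)·(24/5))/200000 = -181/781250 m
Superposition: y = Σ y_i = -16810289/7910156250 m ≈ -0.002125 m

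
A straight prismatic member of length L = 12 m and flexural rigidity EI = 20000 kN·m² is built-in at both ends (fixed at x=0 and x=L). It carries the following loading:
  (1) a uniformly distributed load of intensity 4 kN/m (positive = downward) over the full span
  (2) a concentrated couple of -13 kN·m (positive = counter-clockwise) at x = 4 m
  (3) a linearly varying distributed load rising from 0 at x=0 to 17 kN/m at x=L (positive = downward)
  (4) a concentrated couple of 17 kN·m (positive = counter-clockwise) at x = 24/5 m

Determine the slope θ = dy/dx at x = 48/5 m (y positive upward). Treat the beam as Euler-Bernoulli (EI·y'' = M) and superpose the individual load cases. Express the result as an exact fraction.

Load 1 — uniform load w=4 kN/m over full span:
  θ_1 = -wx(L-x)(L-2x)/(12EI) = -4·(48/5)·(12-(48/5))·(12-2·(48/5))/(12·20000) = 216/78125 rad
Load 2 — applied couple M₀=-13 kN·m at a=4 m (b=L-a=8):
  θ_2 = (R_Ax²/2 - M_Ax - M₀(x-a))/EI  [x>a] with R_A=-13/9, M_A=0 = ((-13/9)·(48/5)²/2 - 0·(48/5) - (-13)·((48/5)-4))/20000 = 39/125000 rad
Load 3 — triangular load w₀=17 kN/m (0→w₀ over full span):
  θ_3 = -w₀(2x(L-x)(L-2x)(x+2L)+x²(L-x)²)/(120LEI) = -17·(2·(48/5)·(12-(48/5))·(12-2·(48/5))·((48/5)+2·12)+(48/5)²·(12-(48/5))²)/(120·12·20000) = 2448/390625 rad
Load 4 — applied couple M₀=17 kN·m at a=24/5 m (b=L-a=36/5):
  θ_4 = (R_Ax²/2 - M_Ax - M₀(x-a))/EI  [x>a] with R_A=51/25, M_A=51/25 = ((51/25)·(48/5)²/2 - (51/25)·(48/5) - 17·((48/5)-(24/5)))/20000 = -561/1562500 rad
Superposition: θ = Σ θ_i = 28077/3125000 rad ≈ 0.008985 rad

θ(48/5) = 28077/3125000 rad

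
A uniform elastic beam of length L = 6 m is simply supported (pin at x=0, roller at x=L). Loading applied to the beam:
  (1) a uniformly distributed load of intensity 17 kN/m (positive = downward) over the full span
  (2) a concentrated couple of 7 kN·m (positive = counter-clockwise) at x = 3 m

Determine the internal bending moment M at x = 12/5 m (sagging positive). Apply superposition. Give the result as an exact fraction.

Load 1 — uniform load w=17 kN/m over full span:
  M_1 = wx(L-x)/2 = 17·(12/5)·(6-(12/5))/2 = 1836/25 kN·m
Load 2 — applied couple M₀=7 kN·m at a=3 m (b=L-a=3):
  M_2 = M₀x/L  [x≤a] = 7·(12/5)/6 = 14/5 kN·m
Superposition: M = Σ M_i = 1906/25 kN·m ≈ 76.240000 kN·m

M(12/5) = 1906/25 kN·m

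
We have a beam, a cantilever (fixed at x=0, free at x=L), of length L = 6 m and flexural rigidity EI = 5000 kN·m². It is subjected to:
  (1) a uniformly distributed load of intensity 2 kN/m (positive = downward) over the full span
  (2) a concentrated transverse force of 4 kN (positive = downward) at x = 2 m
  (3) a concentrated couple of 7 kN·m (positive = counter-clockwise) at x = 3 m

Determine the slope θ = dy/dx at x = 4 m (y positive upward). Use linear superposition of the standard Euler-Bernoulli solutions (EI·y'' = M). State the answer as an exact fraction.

Load 1 — uniform load w=2 kN/m over full span:
  θ_1 = -wx(x²-3Lx+3L²)/(6EI) = -2·4·(4²-3·6·4+3·6²)/(6·5000) = -26/1875 rad
Load 2 — point force P=4 kN at a=2 m (b=L-a=4):
  θ_2 = -Pa²/(2EI)  [x>a] = -4·2²/(2·5000) = -1/625 rad
Load 3 — applied couple M₀=7 kN·m at a=3 m (b=L-a=3):
  θ_3 = M₀a/EI  [x>a] = 7·3/5000 = 21/5000 rad
Superposition: θ = Σ θ_i = -169/15000 rad ≈ -0.011267 rad

θ(4) = -169/15000 rad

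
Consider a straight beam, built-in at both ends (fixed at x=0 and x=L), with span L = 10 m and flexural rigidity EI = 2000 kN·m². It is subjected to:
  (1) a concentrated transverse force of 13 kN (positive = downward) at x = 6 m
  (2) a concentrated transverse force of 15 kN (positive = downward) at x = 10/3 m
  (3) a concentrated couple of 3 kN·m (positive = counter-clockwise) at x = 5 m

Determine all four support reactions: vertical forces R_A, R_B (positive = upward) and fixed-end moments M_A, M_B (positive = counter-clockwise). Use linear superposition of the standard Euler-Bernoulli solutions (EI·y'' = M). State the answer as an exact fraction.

Load 1 — point force P=13 kN at a=6 m (b=L-a=4):
  R_A = Pb²(3a+b)/L³ = 13·4²·(3·6+4)/10³ = 572/125 kN
  M_A = Pab²/L² = 13·6·4²/10² = 312/25 kN·m
  R_B = Pa²(a+3b)/L³ = 13·6²·(6+3·4)/10³ = 1053/125 kN
  M_B = -Pa²b/L² = -13·6²·4/10² = -468/25 kN·m
Load 2 — point force P=15 kN at a=10/3 m (b=L-a=20/3):
  R_A = Pb²(3a+b)/L³ = 15·(20/3)²·(3·(10/3)+(20/3))/10³ = 100/9 kN
  M_A = Pab²/L² = 15·(10/3)·(20/3)²/10² = 200/9 kN·m
  R_B = Pa²(a+3b)/L³ = 15·(10/3)²·((10/3)+3·(20/3))/10³ = 35/9 kN
  M_B = -Pa²b/L² = -15·(10/3)²·(20/3)/10² = -100/9 kN·m
Load 3 — applied couple M₀=3 kN·m at a=5 m (b=L-a=5):
  R_A = 6M₀ab/L³ = 6·3·5·5/10³ = 9/20 kN
  M_A = M₀b(2a-b)/L² = 3·5·(2·5-5)/10² = 3/4 kN·m
  R_B = -6M₀ab/L³ = -6·3·5·5/10³ = -9/20 kN
  M_B = M₀a(2b-a)/L² = 3·5·(2·5-5)/10² = 3/4 kN·m
Superposition: R_A = 72617/4500 kN, M_A = 31907/900 kN·m, R_B = 53383/4500 kN, M_B = -26173/900 kN·m

R_A = 72617/4500 kN, M_A = 31907/900 kN·m, R_B = 53383/4500 kN, M_B = -26173/900 kN·m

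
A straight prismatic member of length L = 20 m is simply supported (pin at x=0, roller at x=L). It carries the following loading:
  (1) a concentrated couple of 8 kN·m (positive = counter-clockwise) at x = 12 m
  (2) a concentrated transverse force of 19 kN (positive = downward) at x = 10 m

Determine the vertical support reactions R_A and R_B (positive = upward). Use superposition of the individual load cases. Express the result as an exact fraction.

Load 1 — applied couple M₀=8 kN·m at a=12 m (b=L-a=8):
  R_A = M₀/L = 8/20 = 2/5 kN
  R_B = -M₀/L = -8/20 = -2/5 kN
Load 2 — point force P=19 kN at a=10 m (b=L-a=10):
  R_A = Pb/L = 19·10/20 = 19/2 kN
  R_B = Pa/L = 19·10/20 = 19/2 kN
Superposition: R_A = 99/10 kN, R_B = 91/10 kN

R_A = 99/10 kN, R_B = 91/10 kN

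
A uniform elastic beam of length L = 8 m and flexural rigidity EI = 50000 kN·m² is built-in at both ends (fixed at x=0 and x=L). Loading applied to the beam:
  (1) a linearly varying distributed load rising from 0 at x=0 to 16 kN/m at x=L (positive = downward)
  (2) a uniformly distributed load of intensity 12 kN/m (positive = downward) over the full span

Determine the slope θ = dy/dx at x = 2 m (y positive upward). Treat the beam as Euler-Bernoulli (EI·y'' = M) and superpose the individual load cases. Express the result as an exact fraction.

θ(2) = -99/62500 rad

Load 1 — triangular load w₀=16 kN/m (0→w₀ over full span):
  θ_1 = -w₀(2x(L-x)(L-2x)(x+2L)+x²(L-x)²)/(120LEI) = -16·(2·2·(8-2)·(8-2·2)·(2+2·8)+2²·(8-2)²)/(120·8·50000) = -39/62500 rad
Load 2 — uniform load w=12 kN/m over full span:
  θ_2 = -wx(L-x)(L-2x)/(12EI) = -12·2·(8-2)·(8-2·2)/(12·50000) = -3/3125 rad
Superposition: θ = Σ θ_i = -99/62500 rad ≈ -0.001584 rad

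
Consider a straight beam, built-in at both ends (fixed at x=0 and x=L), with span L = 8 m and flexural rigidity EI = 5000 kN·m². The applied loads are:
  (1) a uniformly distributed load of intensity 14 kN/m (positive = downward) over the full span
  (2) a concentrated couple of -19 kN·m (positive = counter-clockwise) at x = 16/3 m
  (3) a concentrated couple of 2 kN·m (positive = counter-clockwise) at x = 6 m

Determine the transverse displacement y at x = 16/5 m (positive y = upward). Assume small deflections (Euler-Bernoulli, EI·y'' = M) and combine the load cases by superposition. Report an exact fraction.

Load 1 — uniform load w=14 kN/m over full span:
  y_1 = -wx²(L-x)²/(24EI) = -14·(16/5)²·(8-(16/5))²/(24·5000) = -10752/390625 m
Load 2 — applied couple M₀=-19 kN·m at a=16/3 m (b=L-a=8/3):
  y_2 = (R_Ax³/6 - M_Ax²/2)/EI  [x≤a] with R_A=-19/6, M_A=-19/3 = ((-19/6)·(16/5)³/6 - (-19/3)·(16/5)²/2)/5000 = 2128/703125 m
Load 3 — applied couple M₀=2 kN·m at a=6 m (b=L-a=2):
  y_3 = (R_Ax³/6 - M_Ax²/2)/EI  [x≤a] with R_A=9/32, M_A=5/8 = ((9/32)·(16/5)³/6 - (5/8)·(16/5)²/2)/5000 = -26/78125 m
Superposition: y = Σ y_i = -87298/3515625 m ≈ -0.024831 m

y(16/5) = -87298/3515625 m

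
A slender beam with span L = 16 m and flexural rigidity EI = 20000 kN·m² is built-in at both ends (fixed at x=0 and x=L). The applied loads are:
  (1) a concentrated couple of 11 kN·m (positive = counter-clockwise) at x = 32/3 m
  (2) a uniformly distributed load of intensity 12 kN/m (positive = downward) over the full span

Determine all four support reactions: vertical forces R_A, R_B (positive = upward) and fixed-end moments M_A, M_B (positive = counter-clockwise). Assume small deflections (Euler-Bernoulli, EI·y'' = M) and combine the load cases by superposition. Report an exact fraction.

R_A = 1163/12 kN, M_A = 779/3 kN·m, R_B = 1141/12 kN, M_B = -256 kN·m

Load 1 — applied couple M₀=11 kN·m at a=32/3 m (b=L-a=16/3):
  R_A = 6M₀ab/L³ = 6·11·(32/3)·(16/3)/16³ = 11/12 kN
  M_A = M₀b(2a-b)/L² = 11·(16/3)·(2·(32/3)-(16/3))/16² = 11/3 kN·m
  R_B = -6M₀ab/L³ = -6·11·(32/3)·(16/3)/16³ = -11/12 kN
  M_B = M₀a(2b-a)/L² = 11·(32/3)·(2·(16/3)-(32/3))/16² = 0 kN·m
Load 2 — uniform load w=12 kN/m over full span:
  R_A = wL/2 = 12·16/2 = 96 kN
  M_A = wL²/12 = 12·16²/12 = 256 kN·m
  R_B = wL/2 = 12·16/2 = 96 kN
  M_B = -wL²/12 = -12·16²/12 = -256 kN·m
Superposition: R_A = 1163/12 kN, M_A = 779/3 kN·m, R_B = 1141/12 kN, M_B = -256 kN·m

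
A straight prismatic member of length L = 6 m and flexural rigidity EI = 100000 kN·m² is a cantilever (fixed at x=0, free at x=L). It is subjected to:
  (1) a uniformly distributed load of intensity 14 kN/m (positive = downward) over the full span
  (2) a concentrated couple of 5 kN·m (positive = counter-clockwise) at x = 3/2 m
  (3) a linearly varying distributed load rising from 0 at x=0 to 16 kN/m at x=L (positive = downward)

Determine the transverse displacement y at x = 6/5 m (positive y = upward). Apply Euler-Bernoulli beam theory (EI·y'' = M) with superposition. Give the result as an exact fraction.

y(6/5) = -2182257/781250000 m

Load 1 — uniform load w=14 kN/m over full span:
  y_1 = -wx²(x²-4Lx+6L²)/(24EI) = -14·(6/5)²·((6/5)²-4·6·(6/5)+6·6²)/(24·100000) = -24759/15625000 m
Load 2 — applied couple M₀=5 kN·m at a=3/2 m (b=L-a=9/2):
  y_2 = M₀x²/(2EI)  [x≤a] = 5·(6/5)²/(2·100000) = 9/250000 m
Load 3 — triangular load w₀=16 kN/m (0→w₀ over full span):
  y_3 = (w₀Lx³/12-w₀L²x²/6-w₀x⁵/(120L))/EI = (16·6·(6/5)³/12-16·6²·(6/5)²/6-16·(6/5)⁵/(120·6))/100000 = -60777/48828125 m
Superposition: y = Σ y_i = -2182257/781250000 m ≈ -0.002793 m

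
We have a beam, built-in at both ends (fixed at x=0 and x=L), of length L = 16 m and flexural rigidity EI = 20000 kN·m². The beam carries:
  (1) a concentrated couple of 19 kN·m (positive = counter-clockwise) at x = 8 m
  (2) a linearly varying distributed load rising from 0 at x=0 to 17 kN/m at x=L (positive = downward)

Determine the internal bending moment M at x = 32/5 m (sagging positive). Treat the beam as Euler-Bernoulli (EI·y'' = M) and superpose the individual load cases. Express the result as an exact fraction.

Load 1 — applied couple M₀=19 kN·m at a=8 m (b=L-a=8):
  M_1 = R_Ax - M_A  [x≤a] with R_A=57/32, M_A=19/4 = (57/32)·(32/5) - (19/4) = 133/20 kN·m
Load 2 — triangular load w₀=17 kN/m (0→w₀ over full span):
  M_2 = 3w₀Lx/20 - w₀L²/30 - w₀x³/(6L) = 3·17·16·(32/5)/20 - 17·16²/30 - 17·(32/5)³/(6·16) = 8704/125 kN·m
Superposition: M = Σ M_i = 38141/500 kN·m ≈ 76.282000 kN·m

M(32/5) = 38141/500 kN·m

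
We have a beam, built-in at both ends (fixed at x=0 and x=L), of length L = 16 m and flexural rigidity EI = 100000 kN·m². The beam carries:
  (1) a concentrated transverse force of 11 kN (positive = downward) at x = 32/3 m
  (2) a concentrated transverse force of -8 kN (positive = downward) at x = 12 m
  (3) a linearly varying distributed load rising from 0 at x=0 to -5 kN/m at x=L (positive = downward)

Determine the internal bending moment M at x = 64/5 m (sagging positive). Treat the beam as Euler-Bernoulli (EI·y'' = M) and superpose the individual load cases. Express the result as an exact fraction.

M(64/5) = -398/75 kN·m

Load 1 — point force P=11 kN at a=32/3 m (b=L-a=16/3):
  M_1 = Pa²(a+3b)(L-x)/L³ - Pa²b/L²  [x>a] = 11·(32/3)²·((32/3)+3·(16/3))·(16-(64/5))/16³ - 11·(32/3)²·(16/3)/16² = 0 kN·m
Load 2 — point force P=-8 kN at a=12 m (b=L-a=4):
  M_2 = Pa²(a+3b)(L-x)/L³ - Pa²b/L²  [x>a] = (-8)·12²·(12+3·4)·(16-(64/5))/16³ - (-8)·12²·4/16² = -18/5 kN·m
Load 3 — triangular load w₀=-5 kN/m (0→w₀ over full span):
  M_3 = 3w₀Lx/20 - w₀L²/30 - w₀x³/(6L) = 3·(-5)·16·(64/5)/20 - (-5)·16²/30 - (-5)·(64/5)³/(6·16) = -128/75 kN·m
Superposition: M = Σ M_i = -398/75 kN·m ≈ -5.306667 kN·m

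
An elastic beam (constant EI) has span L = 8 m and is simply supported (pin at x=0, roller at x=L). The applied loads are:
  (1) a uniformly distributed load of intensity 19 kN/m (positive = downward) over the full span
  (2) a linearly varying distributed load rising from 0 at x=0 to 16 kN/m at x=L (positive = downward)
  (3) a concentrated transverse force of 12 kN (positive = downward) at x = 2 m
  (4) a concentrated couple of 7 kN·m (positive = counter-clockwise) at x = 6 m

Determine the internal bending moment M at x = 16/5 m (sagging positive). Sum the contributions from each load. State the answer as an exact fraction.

Load 1 — uniform load w=19 kN/m over full span:
  M_1 = wx(L-x)/2 = 19·(16/5)·(8-(16/5))/2 = 3648/25 kN·m
Load 2 — triangular load w₀=16 kN/m (0→w₀ over full span):
  M_2 = w₀Lx/6 - w₀x³/(6L) = 16·8·(16/5)/6 - 16·(16/5)³/(6·8) = 7168/125 kN·m
Load 3 — point force P=12 kN at a=2 m (b=L-a=6):
  M_3 = Pa(L-x)/L  [x>a] = 12·2·(8-(16/5))/8 = 72/5 kN·m
Load 4 — applied couple M₀=7 kN·m at a=6 m (b=L-a=2):
  M_4 = M₀x/L  [x≤a] = 7·(16/5)/8 = 14/5 kN·m
Superposition: M = Σ M_i = 27558/125 kN·m ≈ 220.464000 kN·m

M(16/5) = 27558/125 kN·m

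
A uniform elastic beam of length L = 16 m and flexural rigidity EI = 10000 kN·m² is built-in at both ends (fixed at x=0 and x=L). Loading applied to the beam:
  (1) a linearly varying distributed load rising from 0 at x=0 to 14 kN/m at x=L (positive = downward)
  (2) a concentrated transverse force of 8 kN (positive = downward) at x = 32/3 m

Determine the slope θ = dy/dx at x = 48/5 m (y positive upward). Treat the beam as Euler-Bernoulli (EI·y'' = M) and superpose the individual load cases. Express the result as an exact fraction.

Load 1 — triangular load w₀=14 kN/m (0→w₀ over full span):
  θ_1 = -w₀(2x(L-x)(L-2x)(x+2L)+x²(L-x)²)/(120LEI) = -14·(2·(48/5)·(16-(48/5))·(16-2·(48/5))·((48/5)+2·16)+(48/5)²·(16-(48/5))²)/(120·16·10000) = 3584/390625 rad
Load 2 — point force P=8 kN at a=32/3 m (b=L-a=16/3):
  θ_2 = -Pb²x(2aL-(3a+b)x)/(2L³EI)  [x≤a] = -8·(16/3)²·(48/5)·(2·(32/3)·16-(3·(32/3)+(16/3))·(48/5))/(2·16³·10000) = 64/140625 rad
Superposition: θ = Σ θ_i = 33856/3515625 rad ≈ 0.009630 rad

θ(48/5) = 33856/3515625 rad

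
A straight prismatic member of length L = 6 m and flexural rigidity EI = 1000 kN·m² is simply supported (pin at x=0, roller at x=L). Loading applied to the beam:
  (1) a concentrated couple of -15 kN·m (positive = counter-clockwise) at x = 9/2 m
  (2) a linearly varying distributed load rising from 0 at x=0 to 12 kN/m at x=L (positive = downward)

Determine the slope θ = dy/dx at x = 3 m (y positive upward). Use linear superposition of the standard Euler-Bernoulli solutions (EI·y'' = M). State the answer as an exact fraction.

Load 1 — applied couple M₀=-15 kN·m at a=9/2 m (b=L-a=3/2):
  θ_1 = (M₀x²/(2L)+C₁)/EI  [x≤a] with C₁=M₀(3b²-L²)/(6L)=195/16 = ((-15)·3²/(2·6)+(195/16))/1000 = 3/3200 rad
Load 2 — triangular load w₀=12 kN/m (0→w₀ over full span):
  θ_2 = -w₀(7L⁴-30L²x²+15x⁴)/(360LEI) = -12·(7·6⁴-30·6²·3²+15·3⁴)/(360·6·1000) = -63/20000 rad
Superposition: θ = Σ θ_i = -177/80000 rad ≈ -0.002213 rad

θ(3) = -177/80000 rad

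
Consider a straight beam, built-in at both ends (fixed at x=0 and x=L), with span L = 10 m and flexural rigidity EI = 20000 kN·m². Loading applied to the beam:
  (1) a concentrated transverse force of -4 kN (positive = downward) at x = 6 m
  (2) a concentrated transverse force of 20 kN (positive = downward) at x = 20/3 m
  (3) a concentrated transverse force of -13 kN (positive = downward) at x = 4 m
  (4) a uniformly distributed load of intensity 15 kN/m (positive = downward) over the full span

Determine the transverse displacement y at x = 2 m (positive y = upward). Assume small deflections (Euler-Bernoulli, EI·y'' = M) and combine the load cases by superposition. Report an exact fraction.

y(2) = -381473/50625000 m

Load 1 — point force P=-4 kN at a=6 m (b=L-a=4):
  y_1 = -Pb²x²(3aL-(3a+b)x)/(6L³EI)  [x≤a] = -(-4)·4²·2²·(3·6·10-(3·6+4)·2)/(6·10³·20000) = 68/234375 m
Load 2 — point force P=20 kN at a=20/3 m (b=L-a=10/3):
  y_2 = -Pb²x²(3aL-(3a+b)x)/(6L³EI)  [x≤a] = -20·(10/3)²·2²·(3·(20/3)·10-(3·(20/3)+(10/3))·2)/(6·10³·20000) = -23/20250 m
Load 3 — point force P=-13 kN at a=4 m (b=L-a=6):
  y_3 = -Pb²x²(3aL-(3a+b)x)/(6L³EI)  [x≤a] = -(-13)·6²·2²·(3·4·10-(3·4+6)·2)/(6·10³·20000) = 819/625000 m
Load 4 — uniform load w=15 kN/m over full span:
  y_4 = -wx²(L-x)²/(24EI) = -15·2²·(10-2)²/(24·20000) = -1/125 m
Superposition: y = Σ y_i = -381473/50625000 m ≈ -0.007535 m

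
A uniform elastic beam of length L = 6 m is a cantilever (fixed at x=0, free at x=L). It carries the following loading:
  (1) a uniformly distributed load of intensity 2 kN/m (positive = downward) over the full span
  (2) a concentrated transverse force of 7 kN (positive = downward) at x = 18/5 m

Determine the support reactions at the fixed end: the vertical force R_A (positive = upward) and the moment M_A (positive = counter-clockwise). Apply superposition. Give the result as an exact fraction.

R_A = 19 kN, M_A = 306/5 kN·m

Load 1 — uniform load w=2 kN/m over full span:
  R_A = wL = 2·6 = 12 kN
  M_A = wL²/2 = 2·6²/2 = 36 kN·m
Load 2 — point force P=7 kN at a=18/5 m (b=L-a=12/5):
  R_A = P = 7 kN
  M_A = Pa = 7·(18/5) = 126/5 kN·m
Superposition: R_A = 19 kN, M_A = 306/5 kN·m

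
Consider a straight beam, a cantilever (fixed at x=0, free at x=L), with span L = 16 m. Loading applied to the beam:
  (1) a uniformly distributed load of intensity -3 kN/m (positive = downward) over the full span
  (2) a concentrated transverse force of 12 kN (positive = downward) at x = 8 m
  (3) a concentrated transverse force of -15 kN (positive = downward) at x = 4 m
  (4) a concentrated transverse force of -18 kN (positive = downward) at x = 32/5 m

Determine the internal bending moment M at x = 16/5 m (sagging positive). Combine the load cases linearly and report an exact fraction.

Load 1 — uniform load w=-3 kN/m over full span:
  M_1 = -w(L-x)²/2 = -(-3)·(16-(16/5))²/2 = 6144/25 kN·m
Load 2 — point force P=12 kN at a=8 m (b=L-a=8):
  M_2 = -P(a-x)  [x≤a] = -12·(8-(16/5)) = -288/5 kN·m
Load 3 — point force P=-15 kN at a=4 m (b=L-a=12):
  M_3 = -P(a-x)  [x≤a] = -(-15)·(4-(16/5)) = 12 kN·m
Load 4 — point force P=-18 kN at a=32/5 m (b=L-a=48/5):
  M_4 = -P(a-x)  [x≤a] = -(-18)·((32/5)-(16/5)) = 288/5 kN·m
Superposition: M = Σ M_i = 6444/25 kN·m ≈ 257.760000 kN·m

M(16/5) = 6444/25 kN·m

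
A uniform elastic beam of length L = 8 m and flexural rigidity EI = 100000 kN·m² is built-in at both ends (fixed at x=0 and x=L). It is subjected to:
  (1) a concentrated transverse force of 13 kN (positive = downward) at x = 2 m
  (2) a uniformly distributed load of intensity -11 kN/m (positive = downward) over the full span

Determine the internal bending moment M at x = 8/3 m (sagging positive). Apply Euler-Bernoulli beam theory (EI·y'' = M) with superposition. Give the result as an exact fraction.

M(8/3) = -979/72 kN·m

Load 1 — point force P=13 kN at a=2 m (b=L-a=6):
  M_1 = Pa²(a+3b)(L-x)/L³ - Pa²b/L²  [x>a] = 13·2²·(2+3·6)·(8-(8/3))/8³ - 13·2²·6/8² = 143/24 kN·m
Load 2 — uniform load w=-11 kN/m over full span:
  M_2 = wLx/2 - wL²/12 - wx²/2 = (-11)·8·(8/3)/2 - (-11)·8²/12 - (-11)·(8/3)²/2 = -176/9 kN·m
Superposition: M = Σ M_i = -979/72 kN·m ≈ -13.597222 kN·m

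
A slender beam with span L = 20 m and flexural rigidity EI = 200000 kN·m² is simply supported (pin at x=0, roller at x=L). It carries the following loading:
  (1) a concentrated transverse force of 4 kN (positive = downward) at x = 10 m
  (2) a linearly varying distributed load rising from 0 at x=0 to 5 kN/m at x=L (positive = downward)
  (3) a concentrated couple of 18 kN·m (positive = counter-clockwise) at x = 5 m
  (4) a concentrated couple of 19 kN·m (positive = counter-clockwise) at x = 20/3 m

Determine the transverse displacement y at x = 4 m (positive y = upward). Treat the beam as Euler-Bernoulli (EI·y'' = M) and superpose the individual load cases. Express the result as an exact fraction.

Load 1 — point force P=4 kN at a=10 m (b=L-a=10):
  y_1 = -Pbx(L²-b²-x²)/(6LEI)  [x≤a] = -4·10·4·(20²-10²-4²)/(6·20·200000) = -71/37500 m
Load 2 — triangular load w₀=5 kN/m (0→w₀ over full span):
  y_2 = -w₀x(7L⁴-10L²x²+3x⁴)/(360LEI) = -5·4·(7·20⁴-10·20²·4²+3·4⁴)/(360·20·200000) = -688/46875 m
Load 3 — applied couple M₀=18 kN·m at a=5 m (b=L-a=15):
  y_3 = (M₀x³/(6L)+C₁x)/EI  [x≤a] with C₁=M₀(3b²-L²)/(6L)=165/4 = (18·4³/(6·20)+(165/4)·4)/200000 = 873/1000000 m
Load 4 — applied couple M₀=19 kN·m at a=20/3 m (b=L-a=40/3):
  y_4 = (M₀x³/(6L)+C₁x)/EI  [x≤a] with C₁=M₀(3b²-L²)/(6L)=190/9 = (19·4³/(6·20)+(190/9)·4)/200000 = 133/281250 m
Superposition: y = Σ y_i = -137023/9000000 m ≈ -0.015225 m

y(4) = -137023/9000000 m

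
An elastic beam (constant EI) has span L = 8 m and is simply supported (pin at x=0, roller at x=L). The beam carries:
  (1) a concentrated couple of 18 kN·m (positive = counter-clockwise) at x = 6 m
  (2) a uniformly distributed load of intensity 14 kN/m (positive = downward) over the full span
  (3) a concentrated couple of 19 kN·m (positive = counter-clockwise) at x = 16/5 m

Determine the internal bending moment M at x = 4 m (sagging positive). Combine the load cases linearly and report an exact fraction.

M(4) = 223/2 kN·m

Load 1 — applied couple M₀=18 kN·m at a=6 m (b=L-a=2):
  M_1 = M₀x/L  [x≤a] = 18·4/8 = 9 kN·m
Load 2 — uniform load w=14 kN/m over full span:
  M_2 = wx(L-x)/2 = 14·4·(8-4)/2 = 112 kN·m
Load 3 — applied couple M₀=19 kN·m at a=16/5 m (b=L-a=24/5):
  M_3 = M₀x/L - M₀  [x>a] = 19·4/8 - 19 = -19/2 kN·m
Superposition: M = Σ M_i = 223/2 kN·m ≈ 111.500000 kN·m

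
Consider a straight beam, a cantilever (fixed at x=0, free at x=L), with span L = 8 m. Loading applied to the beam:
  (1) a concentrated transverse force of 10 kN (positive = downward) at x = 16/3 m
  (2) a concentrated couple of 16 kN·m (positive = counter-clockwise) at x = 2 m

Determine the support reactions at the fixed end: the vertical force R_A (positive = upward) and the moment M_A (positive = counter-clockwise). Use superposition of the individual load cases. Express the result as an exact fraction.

R_A = 10 kN, M_A = 112/3 kN·m

Load 1 — point force P=10 kN at a=16/3 m (b=L-a=8/3):
  R_A = P = 10 kN
  M_A = Pa = 10·(16/3) = 160/3 kN·m
Load 2 — applied couple M₀=16 kN·m at a=2 m (b=L-a=6):
  R_A = 0 kN
  M_A = -M₀ = -16 kN·m
Superposition: R_A = 10 kN, M_A = 112/3 kN·m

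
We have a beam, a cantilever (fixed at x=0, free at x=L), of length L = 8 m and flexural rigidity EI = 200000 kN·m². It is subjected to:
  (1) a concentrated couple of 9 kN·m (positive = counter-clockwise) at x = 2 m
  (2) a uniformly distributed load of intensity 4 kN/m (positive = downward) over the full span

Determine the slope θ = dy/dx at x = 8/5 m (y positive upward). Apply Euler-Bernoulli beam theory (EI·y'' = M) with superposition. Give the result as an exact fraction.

θ(8/5) = -7133/9375000 rad

Load 1 — applied couple M₀=9 kN·m at a=2 m (b=L-a=6):
  θ_1 = M₀x/EI  [x≤a] = 9·(8/5)/200000 = 9/125000 rad
Load 2 — uniform load w=4 kN/m over full span:
  θ_2 = -wx(x²-3Lx+3L²)/(6EI) = -4·(8/5)·((8/5)²-3·8·(8/5)+3·8²)/(6·200000) = -976/1171875 rad
Superposition: θ = Σ θ_i = -7133/9375000 rad ≈ -0.000761 rad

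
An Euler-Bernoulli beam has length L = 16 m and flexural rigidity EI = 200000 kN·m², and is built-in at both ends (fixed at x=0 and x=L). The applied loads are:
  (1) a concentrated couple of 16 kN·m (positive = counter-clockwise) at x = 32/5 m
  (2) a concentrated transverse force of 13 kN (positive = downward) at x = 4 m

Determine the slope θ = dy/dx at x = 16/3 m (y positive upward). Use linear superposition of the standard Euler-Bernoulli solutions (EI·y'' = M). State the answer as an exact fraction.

Load 1 — applied couple M₀=16 kN·m at a=32/5 m (b=L-a=48/5):
  θ_1 = (R_Ax²/2 - M_Ax)/EI  [x≤a] with R_A=36/25, M_A=48/25 = ((36/25)·(16/3)²/2 - (48/25)·(16/3))/200000 = 4/78125 rad
Load 2 — point force P=13 kN at a=4 m (b=L-a=12):
  θ_2 = Pa²(L-x)(2bL-(3b+a)(L-x))/(2L³EI)  [x>a] = 13·4²·(16-(16/3))·(2·12·16-(3·12+4)·(16-(16/3)))/(2·16³·200000) = -13/225000 rad
Superposition: θ = Σ θ_i = -37/5625000 rad ≈ -0.000007 rad

θ(16/3) = -37/5625000 rad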